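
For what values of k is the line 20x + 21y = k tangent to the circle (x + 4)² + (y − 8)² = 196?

Tangency holds when the distance from the centre (−4, 8) to the line equals the radius 14:
|20·(−4) + 21·8 − k| / √841 = 14
|k − (88)| = 14·29, so k = 494 or k = −318.

k = −318 or k = 494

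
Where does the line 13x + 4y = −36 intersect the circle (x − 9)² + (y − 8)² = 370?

Express y = (−36 − 13x)/4 and substitute into the circle:
185x² + 1480x = 0  ⟹  x² + 8x = 0
x = 0 or x = −8, giving (0, −9) and (−8, 17).

(−8, 17) and (0, −9)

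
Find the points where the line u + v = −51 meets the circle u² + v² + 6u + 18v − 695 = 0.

(−26, −25) and (−19, −32)

Substitute v = −u − 51:
2u² + 90u + 988 = 0  ⟹  u² + 45u + 494 = 0
u = −19 or u = −26, giving (−19, −32) and (−26, −25).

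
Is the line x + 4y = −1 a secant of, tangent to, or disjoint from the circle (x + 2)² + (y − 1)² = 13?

Substituting the line into the circle gives 17x² + 74x − 119 = 0.
Δ = 5476 − (−8092) = 13568.
Two real roots: the line is a secant.

secant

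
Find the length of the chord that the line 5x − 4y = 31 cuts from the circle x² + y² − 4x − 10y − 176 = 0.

The distance from (2, 5) to the line is 41/√41, and r² = 205.
Half the chord is √(r² − d²) = √(164), so the full chord is 4√41.

4√41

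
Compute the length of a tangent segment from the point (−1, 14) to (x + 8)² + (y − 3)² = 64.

√106

Centre (−8, 3), r² = 64. |PO|² = (7)² + (11)² = 170.
By the tangent–radius right angle, tangent length = √(|PO|² − r²) = √106.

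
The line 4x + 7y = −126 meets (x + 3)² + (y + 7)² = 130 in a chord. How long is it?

Centre (−3, −7), r² = 130. Perpendicular distance d from centre to line = |65| / √65 = 65/√65.
Half the chord is √(r² − d²) = √(65), so the full chord is 2√65.

2√65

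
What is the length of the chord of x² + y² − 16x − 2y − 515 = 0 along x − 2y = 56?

The distance from (8, 1) to the line is 50/√5, and r² = 580.
Half the chord is √(r² − d²) = √(80), so the full chord is 8√5.

8√5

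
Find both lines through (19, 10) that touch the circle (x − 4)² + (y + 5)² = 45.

2x − y = 28 and x − 2y = −1

Let a tangent through (19, 10) have slope m. Its distance from (4, −5) must equal 3√5:
(−15m − (−15))² = 45(m² + 1)
2m² − 5m + 2 = 0, so m = 2 or m = 1/2.
With m = 2: 2x − y = 28. With m = 1/2: x − 2y = −1.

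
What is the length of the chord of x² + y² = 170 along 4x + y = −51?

Centre (0, 0), r² = 170. Perpendicular distance d from centre to line = |51| / √17 = 51/√17.
Chord = 2√(r² − d²) = 2·√(17) = 2√17.

2√17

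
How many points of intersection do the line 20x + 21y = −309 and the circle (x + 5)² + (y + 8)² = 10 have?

2

Centre (−5, −8), r² = 10. Distance² from centre to line = (41)²/841 = 1681/841.
Since d² < r², the line cuts the circle twice.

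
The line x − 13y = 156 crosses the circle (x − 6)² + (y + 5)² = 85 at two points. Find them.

Express y = (−156 + x)/13 and substitute into the circle:
170x² − 2210x = 0  ⟹  x² − 13x = 0
x = 13 or x = 0, giving (13, −11) and (0, −12).

(0, −12) and (13, −11)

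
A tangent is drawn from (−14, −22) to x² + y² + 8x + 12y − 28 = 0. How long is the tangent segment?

Centre (−4, −6), r² = 80. |PO|² = (−10)² + (−16)² = 356.
Power of the point: PT² = |PO|² − r² = 276, so PT = 2√69.

2√69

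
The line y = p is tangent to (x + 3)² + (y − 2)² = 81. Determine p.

p = −7 or p = 11

Tangency holds when the distance from the centre (−3, 2) to the line equals the radius 9:
|0·(−3) + 1·2 − p| / √1 = 9
|p − (2)| = 9, so p = 11 or p = −7.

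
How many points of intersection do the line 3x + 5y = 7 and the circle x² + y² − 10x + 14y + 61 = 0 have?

0

Substituting the line into the circle gives 34x² − 502x + 2064 = 0.
Discriminant = (−502)² − 4·34·(2064) = −28700 < 0.
No real roots: the line does not meet the circle.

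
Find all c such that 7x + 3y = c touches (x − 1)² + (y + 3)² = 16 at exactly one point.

Tangency holds when the distance from the centre (1, −3) to the line equals the radius 4:
|7·1 + 3·(−3) − c| / √58 = 4
|c − (−2)| = 4√58.

c = −2 ± 4√58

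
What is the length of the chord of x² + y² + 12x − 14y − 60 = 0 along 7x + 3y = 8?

Centre (−6, 7), r² = 145. Perpendicular distance d from centre to line = |−29| / √58 = 29/√58.
Half the chord is √(r² − d²) = √(261/2), so the full chord is 3√58.

3√58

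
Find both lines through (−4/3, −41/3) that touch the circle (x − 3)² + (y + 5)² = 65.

x − 8y = 108 and 7x + 4y = −64

Let a tangent through (−4/3, −41/3) have slope m. Its distance from (3, −5) must equal √65:
[m·(13/3) − (26/3)]² = 65(m² + 1)
32m² + 52m − 7 = 0, so m = 1/8 or m = −7/4.
Through (−4/3, −41/3) these give x − 8y = 108 and 7x + 4y = −64.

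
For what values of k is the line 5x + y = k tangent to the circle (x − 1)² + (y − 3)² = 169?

For a tangent, require d(centre, line) = r = 13.
|5·1 + 1·3 − k| / √26 = 13
|k − (8)| = 13√26.

k = 8 ± 13√26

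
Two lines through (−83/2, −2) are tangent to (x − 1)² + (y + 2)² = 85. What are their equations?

Write the tangent as mx − y + (−2 − m·(−83/2)) = 0 and set its distance from the centre to √85:
[m·(85/2) − (0)]² = 85(m² + 1)
81m² − 4 = 0, so m = −2/9 or m = 2/9.
Through (−83/2, −2) these give 2x + 9y = −101 and 2x − 9y = −65.

2x + 9y = −101 and 2x − 9y = −65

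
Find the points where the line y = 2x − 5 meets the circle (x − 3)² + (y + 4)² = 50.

(−2, −9) and (4, 3)

From the line, y = 2x − 5. Substituting:
5x² − 10x − 40 = 0  ⟹  x² − 2x − 8 = 0
x = 4 or x = −2, giving (4, 3) and (−2, −9).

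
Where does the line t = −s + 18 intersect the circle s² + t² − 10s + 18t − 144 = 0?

From the line, t = −s + 18. Substituting:
2s² − 64s + 504 = 0  ⟹  s² − 32s + 252 = 0
s = 18 or s = 14, giving (18, 0) and (14, 4).

(14, 4) and (18, 0)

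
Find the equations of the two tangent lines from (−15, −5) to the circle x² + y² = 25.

3x − 4y = −25 and y = −5

A line y − (−5) = m(x − (−15)) is tangent when its distance from (0, 0) is 5:
[m·(15) − (5)]² = 25(m² + 1)
4m² − 3m = 0, so m = 3/4 or m = 0.
Through (−15, −5) these give 3x − 4y = −25 and y = −5.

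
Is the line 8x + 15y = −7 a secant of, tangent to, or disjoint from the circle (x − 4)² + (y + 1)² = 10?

secant

Centre (4, −1), r² = 10. Distance² from centre to line = (24)²/289 = 576/289.
Since d² < r², the line cuts the circle twice.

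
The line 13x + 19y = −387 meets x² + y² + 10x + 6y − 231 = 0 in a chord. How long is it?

Centre (−5, −3), r² = 265. Perpendicular distance d from centre to line = |265| / √530 = 265/√530.
Half the chord is √(r² − d²) = √(265/2), so the full chord is √530.

√530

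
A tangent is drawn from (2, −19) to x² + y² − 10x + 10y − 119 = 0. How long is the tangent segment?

Centre (5, −5), r² = 169. |PO|² = (−3)² + (−14)² = 205.
By the tangent–radius right angle, tangent length = √(|PO|² − r²) = √36 = 6.

6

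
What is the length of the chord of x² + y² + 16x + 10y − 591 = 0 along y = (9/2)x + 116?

4√85

Centre (−8, −5), r² = 680. Perpendicular distance d from centre to line = |170| / √85 = 170/√85.
Half the chord is √(r² − d²) = √(340), so the full chord is 4√85.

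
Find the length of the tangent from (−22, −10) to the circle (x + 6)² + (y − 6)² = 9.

Centre (−6, 6), r² = 9. |PO|² = (−16)² + (−16)² = 512.
Power of the point: PT² = |PO|² − r² = 503, so PT = √503.

√503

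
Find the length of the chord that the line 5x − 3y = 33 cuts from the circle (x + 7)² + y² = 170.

Express y = (−33 + 5x)/3 and substitute into the circle:
34x² − 204x = 0  ⟹  x² − 6x = 0
x = 6 or x = 0, giving (6, −1) and (0, −11).
|(6, −1) − (0, −11)| = √((6)² + (10)²) = 2√34.

2√34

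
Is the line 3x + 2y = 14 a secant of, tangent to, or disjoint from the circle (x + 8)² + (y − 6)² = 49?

disjoint

Centre (−8, 6), r² = 49. Distance² from centre to line = (−26)²/13 = 52.
Since d² > r², the line lies outside the circle.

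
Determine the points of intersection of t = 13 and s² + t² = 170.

(−1, 13) and (1, 13)

Express t = 13 and substitute into the circle:
s² − 1 = 0
s = 1 or s = −1, giving (1, 13) and (−1, 13).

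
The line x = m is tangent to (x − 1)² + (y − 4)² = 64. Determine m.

m = −7 or m = 9

For a tangent, require d(centre, line) = r = 8.
|1·1 + 0·4 − m| / √1 = 8
|m − (1)| = 8, so m = 9 or m = −7.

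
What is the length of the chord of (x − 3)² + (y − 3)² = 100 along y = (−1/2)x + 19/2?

8√5

Express y = (19 − x)/2 and substitute into the circle:
5x² − 50x − 195 = 0  ⟹  x² − 10x − 39 = 0
x = 13 or x = −3, giving (13, 3) and (−3, 11).
|(13, 3) − (−3, 11)| = √((16)² + (−8)²) = 8√5.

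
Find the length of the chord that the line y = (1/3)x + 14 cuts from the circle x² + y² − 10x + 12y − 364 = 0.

√10

Substitute y = (42 + x)/3:
10x² + 30x = 0  ⟹  x² + 3x = 0
x = 0 or x = −3, giving (0, 14) and (−3, 13).
Chord length = distance between (0, 14) and (−3, 13) = √10 = √10.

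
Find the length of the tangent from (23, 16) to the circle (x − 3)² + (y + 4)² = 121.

The centre is (3, −4) and r = 11. The square of the distance from P to the centre is 400 + 400 = 800.
Power of the point: PT² = |PO|² − r² = 679, so PT = √679.

√679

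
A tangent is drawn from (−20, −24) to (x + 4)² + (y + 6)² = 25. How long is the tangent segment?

√555

The centre is (−4, −6) and r = 5. The square of the distance from P to the centre is 256 + 324 = 580.
Power of the point: PT² = |PO|² − r² = 555, so PT = √555.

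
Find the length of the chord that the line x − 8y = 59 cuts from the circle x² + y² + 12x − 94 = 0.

The distance from (−6, 0) to the line is 65/√65, and r² = 130.
Half the chord is √(r² − d²) = √(65), so the full chord is 2√65.

2√65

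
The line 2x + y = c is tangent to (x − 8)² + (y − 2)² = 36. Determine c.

The line touches the circle iff its distance from (8, 2) is 6:
|2·8 + 1·2 − c| / √5 = 6
|c − (18)| = 6√5.

c = 18 ± 6√5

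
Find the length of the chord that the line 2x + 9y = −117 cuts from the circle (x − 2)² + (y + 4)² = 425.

4√85

Express y = (−117 − 2x)/9 and substitute into the circle:
85x² − 27540 = 0  ⟹  x² − 324 = 0
x = 18 or x = −18, giving (18, −17) and (−18, −9).
|(18, −17) − (−18, −9)| = √((36)² + (−8)²) = 4√85.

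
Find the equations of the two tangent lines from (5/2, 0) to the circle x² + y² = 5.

2x − y = 5 and 2x + y = 5

Let a tangent through (5/2, 0) have slope m. Its distance from (0, 0) must equal √5:
[m·(−5/2) − (0)]² = 5(m² + 1)
m² − 4 = 0, so m = 2 or m = −2.
Through (5/2, 0) these give 2x − y = 5 and 2x + y = 5.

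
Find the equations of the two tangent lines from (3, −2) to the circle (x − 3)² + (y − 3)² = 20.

x − 2y = 7 and x + 2y = −1

Write the tangent as mx − y + (−2 − m·(3)) = 0 and set its distance from the centre to 2√5:
(0m − (5))² = 20(m² + 1)
4m² − 1 = 0, so m = 1/2 or m = −1/2.
With m = 1/2: x − 2y = 7. With m = −1/2: x + 2y = −1.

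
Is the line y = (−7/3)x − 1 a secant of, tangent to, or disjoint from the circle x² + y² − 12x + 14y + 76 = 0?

disjoint

Substituting the line into the circle gives 58x² − 360x + 567 = 0.
Δ = 129600 − 131544 = −1944.
No real roots: the line does not meet the circle.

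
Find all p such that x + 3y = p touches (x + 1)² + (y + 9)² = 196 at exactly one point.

Tangency holds when the distance from the centre (−1, −9) to the line equals the radius 14:
|1·(−1) + 3·(−9) − p| / √10 = 14
|p − (−28)| = 14√10.

p = −28 ± 14√10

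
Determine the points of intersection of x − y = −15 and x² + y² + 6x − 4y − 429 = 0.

Express y = x + 15 and substitute into the circle:
2x² + 32x − 264 = 0  ⟹  x² + 16x − 132 = 0
x = 6 or x = −22, giving (6, 21) and (−22, −7).

(−22, −7) and (6, 21)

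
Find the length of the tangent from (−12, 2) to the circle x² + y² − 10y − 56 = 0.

6√2

With centre O = (0, 5), |OP|² = 153 and r² = 81.
Power of the point: PT² = |PO|² − r² = 72, so PT = 6√2.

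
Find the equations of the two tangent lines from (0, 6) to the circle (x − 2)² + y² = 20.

Let a tangent through (0, 6) have slope m. Its distance from (2, 0) must equal 2√5:
(2m − (−6))² = 20(m² + 1)
2m² − 3m − 2 = 0, so m = −1/2 or m = 2.
With m = −1/2: x + 2y = 12. With m = 2: 2x − y = −6.

x + 2y = 12 and 2x − y = −6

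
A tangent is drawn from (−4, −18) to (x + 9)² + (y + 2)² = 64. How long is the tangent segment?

√217

The centre is (−9, −2) and r = 8. The square of the distance from P to the centre is 25 + 256 = 281.
The tangent meets the radius at right angles, so tangent² = |PO|² − r² = 281 − 64 = 217.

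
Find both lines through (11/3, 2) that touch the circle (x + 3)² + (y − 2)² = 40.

3x + y = 13 and 3x − y = 9

A line y − (2) = m(x − (11/3)) is tangent when its distance from (−3, 2) is 2√10:
[m·(−20/3) − (0)]² = 40(m² + 1)
m² − 9 = 0, so m = −3 or m = 3.
With m = −3: 3x + y = 13. With m = 3: 3x − y = 9.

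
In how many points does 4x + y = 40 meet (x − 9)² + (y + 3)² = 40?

Centre (9, −3), r² = 40. Distance² from centre to line = (−7)²/17 = 49/17.
Since d² < r², the line cuts the circle twice.

2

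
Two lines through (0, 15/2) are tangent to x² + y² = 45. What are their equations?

x + 2y = 15 and x − 2y = −15

A line y − (15/2) = m(x − (0)) is tangent when its distance from (0, 0) is 3√5:
[m·(0) − (−15/2)]² = 45(m² + 1)
4m² − 1 = 0, so m = −1/2 or m = 1/2.
Through (0, 15/2) these give x + 2y = 15 and x − 2y = −15.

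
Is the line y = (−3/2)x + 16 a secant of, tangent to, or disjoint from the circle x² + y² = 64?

disjoint

Substituting the line into the circle gives 13x² − 192x + 768 = 0.
Δ = 36864 − 39936 = −3072.
No real roots: the line does not meet the circle.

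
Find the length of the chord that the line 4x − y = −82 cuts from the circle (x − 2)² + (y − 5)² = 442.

2√17

The distance from (2, 5) to the line is 85/√17, and r² = 442.
Chord = 2√(r² − d²) = 2·√(17) = 2√17.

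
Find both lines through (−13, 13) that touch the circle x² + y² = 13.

Let a tangent through (−13, 13) have slope m. Its distance from (0, 0) must equal √13:
[m·(13) − (−13)]² = 13(m² + 1)
6m² + 13m + 6 = 0, so m = −3/2 or m = −2/3.
Through (−13, 13) these give 3x + 2y = −13 and 2x + 3y = 13.

3x + 2y = −13 and 2x + 3y = 13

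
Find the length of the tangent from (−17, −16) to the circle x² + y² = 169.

2√94

The centre is (0, 0) and r = 13. The square of the distance from P to the centre is 289 + 256 = 545.
The tangent meets the radius at right angles, so tangent² = |PO|² − r² = 545 − 169 = 376.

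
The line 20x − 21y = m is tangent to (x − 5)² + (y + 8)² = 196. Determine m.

For a tangent, require d(centre, line) = r = 14.
|20·5 − 21·(−8) − m| / √841 = 14
|m − (268)| = 14·29, so m = 674 or m = −138.

m = −138 or m = 674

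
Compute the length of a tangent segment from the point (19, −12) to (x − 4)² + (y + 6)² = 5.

16

The centre is (4, −6) and r = √5. The square of the distance from P to the centre is 225 + 36 = 261.
The tangent meets the radius at right angles, so tangent² = |PO|² − r² = 261 − 5 = 256.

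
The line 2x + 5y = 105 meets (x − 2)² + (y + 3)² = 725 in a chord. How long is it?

6√29

Express y = (105 − 2x)/5 and substitute into the circle:
29x² − 580x − 3625 = 0  ⟹  x² − 20x − 125 = 0
x = 25 or x = −5, giving (25, 11) and (−5, 23).
|(25, 11) − (−5, 23)| = √((30)² + (−12)²) = 6√29.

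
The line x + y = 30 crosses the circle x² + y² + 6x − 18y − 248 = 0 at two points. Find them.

(4, 26) and (14, 16)

Express y = −x + 30 and substitute into the circle:
2x² − 36x + 112 = 0  ⟹  x² − 18x + 56 = 0
x = 14 or x = 4, giving (14, 16) and (4, 26).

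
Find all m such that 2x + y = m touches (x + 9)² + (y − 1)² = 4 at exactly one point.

m = −17 ± 2√5

For a tangent, require d(centre, line) = r = 2.
|2·(−9) + 1·1 − m| / √5 = 2
|m − (−17)| = 2√5.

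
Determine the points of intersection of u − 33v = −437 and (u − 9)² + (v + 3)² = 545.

From the line, v = (437 + u)/33. Substituting:
1090u² − 18530u − 218000 = 0  ⟹  u² − 17u − 200 = 0
u = 25 or u = −8, giving (25, 14) and (−8, 13).

(−8, 13) and (25, 14)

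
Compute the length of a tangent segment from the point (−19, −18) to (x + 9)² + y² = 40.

Centre (−9, 0), r² = 40. |PO|² = (−10)² + (−18)² = 424.
The tangent meets the radius at right angles, so tangent² = |PO|² − r² = 424 − 40 = 384.

8√6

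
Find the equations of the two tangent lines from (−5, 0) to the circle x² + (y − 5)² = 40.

A line y − (0) = m(x − (−5)) is tangent when its distance from (0, 5) is 2√10:
(5m − (5))² = 40(m² + 1)
3m² + 10m + 3 = 0, so m = −3 or m = −1/3.
With m = −3: 3x + y = −15. With m = −1/3: x + 3y = −5.

3x + y = −15 and x + 3y = −5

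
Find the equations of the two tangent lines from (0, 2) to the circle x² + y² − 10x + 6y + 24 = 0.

x + 3y = 6 and 3x + y = 2

Write the tangent as mx − y + (2 − m·(0)) = 0 and set its distance from the centre to √10:
[m·(5) − (−5)]² = 10(m² + 1)
3m² + 10m + 3 = 0, so m = −1/3 or m = −3.
With m = −1/3: x + 3y = 6. With m = −3: 3x + y = 2.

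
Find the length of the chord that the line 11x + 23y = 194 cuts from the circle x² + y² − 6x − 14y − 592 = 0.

10√26

From the line, y = (194 − 11x)/23. Substituting:
650x² − 3900x − 338000 = 0  ⟹  x² − 6x − 520 = 0
x = 26 or x = −20, giving (26, −4) and (−20, 18).
|(26, −4) − (−20, 18)| = √((46)² + (−22)²) = 10√26.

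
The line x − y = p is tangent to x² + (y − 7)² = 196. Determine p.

p = −7 ± 14√2

For a tangent, require d(centre, line) = r = 14.
|1·0 − 1·7 − p| / √2 = 14
|p − (−7)| = 14√2.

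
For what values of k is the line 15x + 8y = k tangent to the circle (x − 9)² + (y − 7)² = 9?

k = 140 or k = 242

Tangency holds when the distance from the centre (9, 7) to the line equals the radius 3:
|15·9 + 8·7 − k| / √289 = 3
|k − (191)| = 3·17, so k = 242 or k = 140.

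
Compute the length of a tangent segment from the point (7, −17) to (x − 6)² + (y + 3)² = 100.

√97

Centre (6, −3), r² = 100. |PO|² = (1)² + (−14)² = 197.
Power of the point: PT² = |PO|² − r² = 97, so PT = √97.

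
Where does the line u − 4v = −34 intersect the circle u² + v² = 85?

Substitute v = (34 + u)/4:
17u² + 68u − 204 = 0  ⟹  u² + 4u − 12 = 0
u = 2 or u = −6, giving (2, 9) and (−6, 7).

(−6, 7) and (2, 9)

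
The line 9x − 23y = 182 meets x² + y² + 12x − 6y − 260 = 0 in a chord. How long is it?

√610

Express y = (−182 + 9x)/23 and substitute into the circle:
610x² + 1830x − 79300 = 0  ⟹  x² + 3x − 130 = 0
x = 10 or x = −13, giving (10, −4) and (−13, −13).
|(10, −4) − (−13, −13)| = √((23)² + (9)²) = √610.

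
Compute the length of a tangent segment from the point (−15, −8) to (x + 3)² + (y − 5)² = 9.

4√19

The centre is (−3, 5) and r = 3. The square of the distance from P to the centre is 144 + 169 = 313.
Power of the point: PT² = |PO|² − r² = 304, so PT = 4√19.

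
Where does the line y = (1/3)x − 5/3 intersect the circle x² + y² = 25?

Express y = (−5 + x)/3 and substitute into the circle:
10x² − 10x − 200 = 0  ⟹  x² − x − 20 = 0
x = 5 or x = −4, giving (5, 0) and (−4, −3).

(−4, −3) and (5, 0)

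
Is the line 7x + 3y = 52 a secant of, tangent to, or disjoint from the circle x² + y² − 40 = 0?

Substituting the line into the circle gives 58x² − 728x + 2344 = 0.
Discriminant = (−728)² − 4·58·(2344) = −13824 < 0.
No real roots: the line does not meet the circle.

disjoint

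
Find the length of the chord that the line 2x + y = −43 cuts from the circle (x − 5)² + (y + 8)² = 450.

6√5

The distance from (5, −8) to the line is 45/√5, and r² = 450.
Chord = 2√(r² − d²) = 2·√(45) = 6√5.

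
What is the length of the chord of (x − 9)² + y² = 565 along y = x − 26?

29√2

Centre (9, 0), r² = 565. Perpendicular distance d from centre to line = |−17| / √2 = 17/√2.
Half the chord is √(r² − d²) = √(841/2), so the full chord is 29√2.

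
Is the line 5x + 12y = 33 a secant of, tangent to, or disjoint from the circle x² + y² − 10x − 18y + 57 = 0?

Centre (5, 9), r² = 49. Distance² from centre to line = (100)²/169 = 10000/169.
Since d² > r², the line lies outside the circle.

disjoint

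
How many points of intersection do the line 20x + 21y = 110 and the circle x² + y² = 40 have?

2

d² = (20·0 + 21·0 − (110))²/841 = 12100/841; r² = 40.
Since d² < r², the line cuts the circle twice.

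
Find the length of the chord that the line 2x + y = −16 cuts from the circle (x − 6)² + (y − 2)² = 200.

4√5

Centre (6, 2), r² = 200. Perpendicular distance d from centre to line = |30| / √5 = 30/√5.
Chord = 2√(r² − d²) = 2·√(20) = 4√5.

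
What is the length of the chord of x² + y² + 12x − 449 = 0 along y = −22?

2

Centre (−6, 0), r² = 485. Perpendicular distance d from centre to line = |22| / √1 = 22.
Chord = 2√(r² − d²) = 2·√(1) = 2.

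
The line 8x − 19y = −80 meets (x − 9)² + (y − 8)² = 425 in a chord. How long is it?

From the line, y = (80 + 8x)/19. Substituting:
425x² − 7650x − 119000 = 0  ⟹  x² − 18x − 280 = 0
x = 28 or x = −10, giving (28, 16) and (−10, 0).
Chord length = distance between (28, 16) and (−10, 0) = √1700 = 10√17.

10√17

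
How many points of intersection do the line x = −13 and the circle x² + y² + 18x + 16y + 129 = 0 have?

1

d² = (1·(−9) + 0·(−8) − (−13))² = 16; r² = 16.
Since d² = r², the line is tangent.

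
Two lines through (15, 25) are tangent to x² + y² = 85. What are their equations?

Let a tangent through (15, 25) have slope m. Its distance from (0, 0) must equal √85:
(−15m − (−25))² = 85(m² + 1)
14m² − 75m + 54 = 0, so m = 9/2 or m = 6/7.
Through (15, 25) these give 9x − 2y = 85 and 6x − 7y = −85.

9x − 2y = 85 and 6x − 7y = −85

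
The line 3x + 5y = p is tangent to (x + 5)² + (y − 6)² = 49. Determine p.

p = 15 ± 7√34

Tangency holds when the distance from the centre (−5, 6) to the line equals the radius 7:
|3·(−5) + 5·6 − p| / √34 = 7
|p − (15)| = 7√34.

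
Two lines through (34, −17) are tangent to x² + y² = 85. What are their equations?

Let a tangent through (34, −17) have slope m. Its distance from (0, 0) must equal √85:
(−34m − (17))² = 85(m² + 1)
63m² + 68m + 12 = 0, so m = −2/9 or m = −6/7.
With m = −2/9: 2x + 9y = −85. With m = −6/7: 6x + 7y = 85.

2x + 9y = −85 and 6x + 7y = 85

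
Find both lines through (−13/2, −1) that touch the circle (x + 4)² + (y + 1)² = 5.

2x − y = −12 and 2x + y = −14

Write the tangent as mx − y + (−1 − m·(−13/2)) = 0 and set its distance from the centre to √5:
[m·(5/2) − (0)]² = 5(m² + 1)
m² − 4 = 0, so m = 2 or m = −2.
Through (−13/2, −1) these give 2x − y = −12 and 2x + y = −14.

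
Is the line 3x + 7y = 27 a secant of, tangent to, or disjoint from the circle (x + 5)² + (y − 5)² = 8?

d² = (3·(−5) + 7·5 − (27))²/58 = 49/58; r² = 8.
Since d² < r², the line cuts the circle twice.

secant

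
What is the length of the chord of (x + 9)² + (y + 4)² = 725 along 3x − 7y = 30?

7√58

Express y = (−30 + 3x)/7 and substitute into the circle:
58x² + 870x − 31552 = 0  ⟹  x² + 15x − 544 = 0
x = 17 or x = −32, giving (17, 3) and (−32, −18).
Chord length = distance between (17, 3) and (−32, −18) = √2842 = 7√58.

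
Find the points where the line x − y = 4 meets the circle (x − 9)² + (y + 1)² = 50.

(2, −2) and (10, 6)

From the line, y = x − 4. Substituting:
2x² − 24x + 40 = 0  ⟹  x² − 12x + 20 = 0
x = 10 or x = 2, giving (10, 6) and (2, −2).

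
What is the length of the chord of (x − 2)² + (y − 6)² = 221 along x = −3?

28

Centre (2, 6), r² = 221. Perpendicular distance d from centre to line = |5| / √1 = 5.
Chord = 2√(r² − d²) = 2·√(196) = 28.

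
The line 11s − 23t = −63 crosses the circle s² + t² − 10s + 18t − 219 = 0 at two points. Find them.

(−12, −3) and (11, 8)

Express t = (63 + 11s)/23 and substitute into the circle:
650s² + 650s − 85800 = 0  ⟹  s² + s − 132 = 0
s = 11 or s = −12, giving (11, 8) and (−12, −3).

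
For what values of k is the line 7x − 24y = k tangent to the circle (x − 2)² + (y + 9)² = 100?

The line touches the circle iff its distance from (2, −9) is 10:
|7·2 − 24·(−9) − k| / √625 = 10
|k − (230)| = 10·25, so k = 480 or k = −20.

k = −20 or k = 480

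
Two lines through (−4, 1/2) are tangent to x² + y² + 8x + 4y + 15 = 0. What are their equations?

Write the tangent as mx − y + (1/2 − m·(−4)) = 0 and set its distance from the centre to √5:
(0m − (−5/2))² = 5(m² + 1)
4m² − 1 = 0, so m = 1/2 or m = −1/2.
Through (−4, 1/2) these give x − 2y = −5 and x + 2y = −3.

x − 2y = −5 and x + 2y = −3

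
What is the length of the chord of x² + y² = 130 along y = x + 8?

Substitute y = x + 8:
2x² + 16x − 66 = 0  ⟹  x² + 8x − 33 = 0
x = 3 or x = −11, giving (3, 11) and (−11, −3).
Chord length = distance between (3, 11) and (−11, −3) = √392 = 14√2.

14√2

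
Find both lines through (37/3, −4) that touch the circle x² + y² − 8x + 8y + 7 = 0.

Let a tangent through (37/3, −4) have slope m. Its distance from (4, −4) must equal 5:
[m·(−25/3) − (0)]² = 25(m² + 1)
16m² − 9 = 0, so m = −3/4 or m = 3/4.
Through (37/3, −4) these give 3x + 4y = 21 and 3x − 4y = 53.

3x + 4y = 21 and 3x − 4y = 53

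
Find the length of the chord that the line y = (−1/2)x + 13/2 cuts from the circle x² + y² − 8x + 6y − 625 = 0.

22√5

Substitute y = (13 − x)/2:
5x² − 70x − 2175 = 0  ⟹  x² − 14x − 435 = 0
x = 29 or x = −15, giving (29, −8) and (−15, 14).
Chord length = distance between (29, −8) and (−15, 14) = √2420 = 22√5.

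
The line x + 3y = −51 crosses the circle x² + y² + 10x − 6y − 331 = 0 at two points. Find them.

Substitute y = (−51 − x)/3:
10x² + 210x + 540 = 0  ⟹  x² + 21x + 54 = 0
x = −3 or x = −18, giving (−3, −16) and (−18, −11).

(−18, −11) and (−3, −16)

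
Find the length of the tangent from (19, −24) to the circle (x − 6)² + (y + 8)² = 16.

With centre O = (6, −8), |OP|² = 425 and r² = 16.
The tangent meets the radius at right angles, so tangent² = |PO|² − r² = 425 − 16 = 409.

√409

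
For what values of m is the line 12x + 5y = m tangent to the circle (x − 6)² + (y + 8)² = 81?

m = −85 or m = 149

Tangency holds when the distance from the centre (6, −8) to the line equals the radius 9:
|12·6 + 5·(−8) − m| / √169 = 9
|m − (32)| = 9·13, so m = 149 or m = −85.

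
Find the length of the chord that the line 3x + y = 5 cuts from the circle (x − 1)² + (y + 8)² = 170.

8√10

Substitute y = −3x + 5:
10x² − 80x = 0  ⟹  x² − 8x = 0
x = 8 or x = 0, giving (8, −19) and (0, 5).
Chord length = distance between (8, −19) and (0, 5) = √640 = 8√10.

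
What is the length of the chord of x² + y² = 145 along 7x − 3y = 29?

3√58

Centre (0, 0), r² = 145. Perpendicular distance d from centre to line = |−29| / √58 = 29/√58.
Half the chord is √(r² − d²) = √(261/2), so the full chord is 3√58.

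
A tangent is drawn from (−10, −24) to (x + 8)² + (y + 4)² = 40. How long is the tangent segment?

2√91

Centre (−8, −4), r² = 40. |PO|² = (−2)² + (−20)² = 404.
The tangent meets the radius at right angles, so tangent² = |PO|² − r² = 404 − 40 = 364.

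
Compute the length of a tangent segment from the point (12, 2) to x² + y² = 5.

Centre (0, 0), r² = 5. |PO|² = (12)² + (2)² = 148.
Power of the point: PT² = |PO|² − r² = 143, so PT = √143.

√143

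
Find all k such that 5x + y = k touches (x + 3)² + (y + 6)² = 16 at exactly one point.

k = −21 ± 4√26

For a tangent, require d(centre, line) = r = 4.
|5·(−3) + 1·(−6) − k| / √26 = 4
|k − (−21)| = 4√26.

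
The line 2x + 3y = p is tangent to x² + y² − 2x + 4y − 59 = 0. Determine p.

For a tangent, require d(centre, line) = r = 8.
|2·1 + 3·(−2) − p| / √13 = 8
|p − (−4)| = 8√13.

p = −4 ± 8√13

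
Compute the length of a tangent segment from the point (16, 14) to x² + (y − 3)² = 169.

4√13

The centre is (0, 3) and r = 13. The square of the distance from P to the centre is 256 + 121 = 377.
Power of the point: PT² = |PO|² − r² = 208, so PT = 4√13.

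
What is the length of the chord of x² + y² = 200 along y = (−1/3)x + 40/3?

4√10

From the line, y = (40 − x)/3. Substituting:
10x² − 80x − 200 = 0  ⟹  x² − 8x − 20 = 0
x = 10 or x = −2, giving (10, 10) and (−2, 14).
|(10, 10) − (−2, 14)| = √((12)² + (−4)²) = 4√10.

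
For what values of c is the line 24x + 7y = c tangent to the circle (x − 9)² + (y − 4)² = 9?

For a tangent, require d(centre, line) = r = 3.
|24·9 + 7·4 − c| / √625 = 3
|c − (244)| = 3·25, so c = 319 or c = 169.

c = 169 or c = 319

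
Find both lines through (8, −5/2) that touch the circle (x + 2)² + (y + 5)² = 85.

7x + 6y = 41 and 9x − 2y = 77

Let a tangent through (8, −5/2) have slope m. Its distance from (−2, −5) must equal √85:
[m·(−10) − (−5/2)]² = 85(m² + 1)
12m² − 40m − 63 = 0, so m = −7/6 or m = 9/2.
Through (8, −5/2) these give 7x + 6y = 41 and 9x − 2y = 77.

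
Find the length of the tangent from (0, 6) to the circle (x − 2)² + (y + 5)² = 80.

Centre (2, −5), r² = 80. |PO|² = (−2)² + (11)² = 125.
By the tangent–radius right angle, tangent length = √(|PO|² − r²) = √45 = 3√5.

3√5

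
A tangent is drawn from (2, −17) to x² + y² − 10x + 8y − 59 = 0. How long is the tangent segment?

√78

With centre O = (5, −4), |OP|² = 178 and r² = 100.
By the tangent–radius right angle, tangent length = √(|PO|² − r²) = √78.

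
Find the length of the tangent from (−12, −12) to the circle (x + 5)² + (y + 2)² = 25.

Centre (−5, −2), r² = 25. |PO|² = (−7)² + (−10)² = 149.
The tangent meets the radius at right angles, so tangent² = |PO|² − r² = 149 − 25 = 124.

2√31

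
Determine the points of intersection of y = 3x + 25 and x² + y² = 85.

(−9, −2) and (−6, 7)

From the line, y = 3x + 25. Substituting:
10x² + 150x + 540 = 0  ⟹  x² + 15x + 54 = 0
x = −6 or x = −9, giving (−6, 7) and (−9, −2).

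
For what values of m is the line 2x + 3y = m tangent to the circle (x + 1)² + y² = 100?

m = −2 ± 10√13

For a tangent, require d(centre, line) = r = 10.
|2·(−1) + 3·0 − m| / √13 = 10
|m − (−2)| = 10√13.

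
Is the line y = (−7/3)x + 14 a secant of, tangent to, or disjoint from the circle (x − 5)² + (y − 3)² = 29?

secant

Substituting the line into the circle gives 58x² − 552x + 1053 = 0.
Discriminant = (−552)² − 4·58·(1053) = 60408 > 0.
Two real roots: the line is a secant.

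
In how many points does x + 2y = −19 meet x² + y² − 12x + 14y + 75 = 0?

Substituting the line into the circle gives 5x² − 38x + 129 = 0.
Discriminant = (−38)² − 4·5·(129) = −1136 < 0.
No real roots: the line does not meet the circle.

0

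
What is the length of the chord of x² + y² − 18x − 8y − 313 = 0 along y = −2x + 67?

The distance from (9, 4) to the line is 45/√5, and r² = 410.
Chord = 2√(r² − d²) = 2·√(5) = 2√5.

2√5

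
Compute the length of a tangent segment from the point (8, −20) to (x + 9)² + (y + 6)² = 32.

√453

The centre is (−9, −6) and r = 4√2. The square of the distance from P to the centre is 289 + 196 = 485.
By the tangent–radius right angle, tangent length = √(|PO|² − r²) = √453.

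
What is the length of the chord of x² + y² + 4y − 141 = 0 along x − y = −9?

From the line, y = x + 9. Substituting:
2x² + 22x − 24 = 0  ⟹  x² + 11x − 12 = 0
x = 1 or x = −12, giving (1, 10) and (−12, −3).
|(1, 10) − (−12, −3)| = √((13)² + (13)²) = 13√2.

13√2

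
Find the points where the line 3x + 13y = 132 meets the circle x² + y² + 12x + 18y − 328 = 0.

(−8, 12) and (5, 9)

Express y = (132 − 3x)/13 and substitute into the circle:
178x² + 534x − 7120 = 0  ⟹  x² + 3x − 40 = 0
x = 5 or x = −8, giving (5, 9) and (−8, 12).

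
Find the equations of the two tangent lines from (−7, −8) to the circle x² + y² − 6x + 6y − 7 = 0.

A line y − (−8) = m(x − (−7)) is tangent when its distance from (3, −3) is 5:
[m·(10) − (5)]² = 25(m² + 1)
3m² − 4m = 0, so m = 4/3 or m = 0.
Through (−7, −8) these give 4x − 3y = −4 and y = −8.

4x − 3y = −4 and y = −8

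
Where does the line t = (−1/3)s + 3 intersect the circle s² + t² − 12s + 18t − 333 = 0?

Express t = (9 − s)/3 and substitute into the circle:
10s² − 180s − 2430 = 0  ⟹  s² − 18s − 243 = 0
s = 27 or s = −9, giving (27, −6) and (−9, 6).

(−9, 6) and (27, −6)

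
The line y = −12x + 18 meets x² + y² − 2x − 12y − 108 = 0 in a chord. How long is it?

2√145

Substitute y = −12x + 18:
145x² − 290x = 0  ⟹  x² − 2x = 0
x = 2 or x = 0, giving (2, −6) and (0, 18).
Chord length = distance between (2, −6) and (0, 18) = √580 = 2√145.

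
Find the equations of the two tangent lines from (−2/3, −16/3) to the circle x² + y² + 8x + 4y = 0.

2x − y = 4 and x − 2y = 10

A line y − (−16/3) = m(x − (−2/3)) is tangent when its distance from (−4, −2) is 2√5:
[m·(−10/3) − (10/3)]² = 20(m² + 1)
2m² − 5m + 2 = 0, so m = 2 or m = 1/2.
With m = 2: 2x − y = 4. With m = 1/2: x − 2y = 10.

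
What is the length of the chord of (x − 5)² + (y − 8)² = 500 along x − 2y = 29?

The distance from (5, 8) to the line is 40/√5, and r² = 500.
Chord = 2√(r² − d²) = 2·√(180) = 12√5.

12√5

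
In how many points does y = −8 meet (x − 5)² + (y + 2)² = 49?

Centre (5, −2), r² = 49. Distance² from centre to line = (6)² = 36.
Since d² < r², the line cuts the circle twice.

2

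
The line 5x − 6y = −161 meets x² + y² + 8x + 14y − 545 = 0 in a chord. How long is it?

2√61

Express y = (161 + 5x)/6 and substitute into the circle:
61x² + 2318x + 19825 = 0  ⟹  x² + 38x + 325 = 0
x = −13 or x = −25, giving (−13, 16) and (−25, 6).
|(−13, 16) − (−25, 6)| = √((12)² + (10)²) = 2√61.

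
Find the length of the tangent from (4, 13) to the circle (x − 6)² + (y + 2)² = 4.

15

The centre is (6, −2) and r = 2. The square of the distance from P to the centre is 4 + 225 = 229.
Power of the point: PT² = |PO|² − r² = 225, so PT = 15.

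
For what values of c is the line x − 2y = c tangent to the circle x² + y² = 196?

For a tangent, require d(centre, line) = r = 14.
|1·0 − 2·0 − c| / √5 = 14
|c| = 14√5.

c = ±14√5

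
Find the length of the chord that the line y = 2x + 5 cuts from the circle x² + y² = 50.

Centre (0, 0), r² = 50. Perpendicular distance d from centre to line = |5| / √5 = 5/√5.
Half the chord is √(r² − d²) = √(45), so the full chord is 6√5.

6√5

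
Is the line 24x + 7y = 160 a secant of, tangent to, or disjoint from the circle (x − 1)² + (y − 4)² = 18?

disjoint

d² = (24·1 + 7·4 − (160))²/625 = 11664/625; r² = 18.
Since d² > r², the line lies outside the circle.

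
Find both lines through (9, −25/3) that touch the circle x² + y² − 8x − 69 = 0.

2x − 9y = 93 and 7x − 6y = 113

Let a tangent through (9, −25/3) have slope m. Its distance from (4, 0) must equal √85:
[m·(−5) − (25/3)]² = 85(m² + 1)
54m² − 75m + 14 = 0, so m = 2/9 or m = 7/6.
With m = 2/9: 2x − 9y = 93. With m = 7/6: 7x − 6y = 113.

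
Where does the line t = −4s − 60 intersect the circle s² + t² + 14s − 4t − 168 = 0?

From the line, t = −4s − 60. Substituting:
17s² + 510s + 3672 = 0  ⟹  s² + 30s + 216 = 0
s = −12 or s = −18, giving (−12, −12) and (−18, 12).

(−18, 12) and (−12, −12)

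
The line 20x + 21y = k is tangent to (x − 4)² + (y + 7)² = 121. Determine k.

k = −386 or k = 252

The line touches the circle iff its distance from (4, −7) is 11:
|20·4 + 21·(−7) − k| / √841 = 11
|k − (−67)| = 11·29, so k = 252 or k = −386.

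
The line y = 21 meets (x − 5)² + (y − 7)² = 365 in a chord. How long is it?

Substitute y = 21:
x² − 10x − 144 = 0
x = 18 or x = −8, giving (18, 21) and (−8, 21).
|(18, 21) − (−8, 21)| = √((26)² + (0)²) = 26.

26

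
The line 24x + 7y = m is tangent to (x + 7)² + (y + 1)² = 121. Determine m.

m = −450 or m = 100

For a tangent, require d(centre, line) = r = 11.
|24·(−7) + 7·(−1) − m| / √625 = 11
|m − (−175)| = 11·25, so m = 100 or m = −450.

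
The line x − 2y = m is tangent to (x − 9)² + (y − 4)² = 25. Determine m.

The line touches the circle iff its distance from (9, 4) is 5:
|1·9 − 2·4 − m| / √5 = 5
|m − (1)| = 5√5.

m = 1 ± 5√5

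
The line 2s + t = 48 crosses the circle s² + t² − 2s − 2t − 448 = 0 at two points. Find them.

Substitute t = −2s + 48:
5s² − 190s + 1760 = 0  ⟹  s² − 38s + 352 = 0
s = 22 or s = 16, giving (22, 4) and (16, 16).

(16, 16) and (22, 4)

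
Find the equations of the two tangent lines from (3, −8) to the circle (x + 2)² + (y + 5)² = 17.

x − 4y = 35 and 4x + y = 4

Write the tangent as mx − y + (−8 − m·(3)) = 0 and set its distance from the centre to √17:
[m·(−5) − (3)]² = 17(m² + 1)
4m² + 15m − 4 = 0, so m = 1/4 or m = −4.
With m = 1/4: x − 4y = 35. With m = −4: 4x + y = 4.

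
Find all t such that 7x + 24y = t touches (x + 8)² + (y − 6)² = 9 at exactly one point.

t = 13 or t = 163

Tangency holds when the distance from the centre (−8, 6) to the line equals the radius 3:
|7·(−8) + 24·6 − t| / √625 = 3
|t − (88)| = 3·25, so t = 163 or t = 13.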